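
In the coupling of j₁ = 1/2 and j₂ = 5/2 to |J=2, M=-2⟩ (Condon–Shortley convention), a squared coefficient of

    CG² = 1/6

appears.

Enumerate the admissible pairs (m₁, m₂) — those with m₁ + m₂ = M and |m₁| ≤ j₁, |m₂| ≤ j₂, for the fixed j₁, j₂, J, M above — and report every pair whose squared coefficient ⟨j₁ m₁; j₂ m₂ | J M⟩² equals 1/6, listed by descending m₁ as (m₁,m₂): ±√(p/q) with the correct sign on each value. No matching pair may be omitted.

Admissible pairs with m₁+m₂ = M = -2: (-1/2,-3/2), (1/2,-5/2)
  (m₁,m₂)=(1/2,-5/2): CG² = 5/6, CG = +√(5/6)
  (m₁,m₂)=(-1/2,-3/2): CG² = 1/6, CG = −√(1/6)   ← matches the target
Pairs with CG² = 1/6: (-1/2,-3/2): −√(1/6)

(-1/2,-3/2): −√(1/6)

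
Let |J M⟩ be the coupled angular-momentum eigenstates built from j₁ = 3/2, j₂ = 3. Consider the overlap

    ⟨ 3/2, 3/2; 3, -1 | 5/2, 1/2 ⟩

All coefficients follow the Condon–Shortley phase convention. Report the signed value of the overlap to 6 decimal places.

triangle: 2!·1!·4!/8! = 48/40320
(j±m)!: 3!·0!·2!·4!·3!·2! = 3456
prefactor² = (2J+1)·Δ·N² = 864/35
  k=0: +1/(0!·2!·0!·2!·1!·2!) = 1/8
Σ = 1/8  ⇒  CG² = 864/35·(1/8)² = 27/70
CG = +√(27/70) = +0.621059

+0.621059  (= +√(27/70))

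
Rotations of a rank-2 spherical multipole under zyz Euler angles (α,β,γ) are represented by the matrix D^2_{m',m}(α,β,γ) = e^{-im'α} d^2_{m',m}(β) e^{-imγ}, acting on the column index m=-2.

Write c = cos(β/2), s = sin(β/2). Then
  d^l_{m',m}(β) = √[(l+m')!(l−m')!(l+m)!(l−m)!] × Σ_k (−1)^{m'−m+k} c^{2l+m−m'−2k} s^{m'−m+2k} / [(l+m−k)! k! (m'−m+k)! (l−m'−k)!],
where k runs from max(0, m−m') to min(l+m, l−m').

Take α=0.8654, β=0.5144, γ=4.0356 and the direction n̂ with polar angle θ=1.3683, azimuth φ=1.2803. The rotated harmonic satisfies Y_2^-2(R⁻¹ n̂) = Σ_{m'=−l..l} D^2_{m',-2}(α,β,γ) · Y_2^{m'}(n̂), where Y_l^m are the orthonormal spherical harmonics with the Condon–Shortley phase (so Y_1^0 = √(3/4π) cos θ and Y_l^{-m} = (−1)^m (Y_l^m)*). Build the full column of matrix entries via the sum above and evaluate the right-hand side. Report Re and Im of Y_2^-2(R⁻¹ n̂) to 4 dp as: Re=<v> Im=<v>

Need the full column D^2_{m',-2} for m'=−2..2 at α=0.8654, β=0.5144, γ=4.0356.
cos(β/2)=0.967106, sin(β/2)=0.254374
d^2_{-2,-2}: single k=0 term ⇒ +0.874775;  D = -0.813271-0.322214i
d^2_{-1,-2}: single k=0 term ⇒ -0.460176;  D = +0.406423-0.215831i
d^2_{0,-2}: single k=0 term ⇒ +0.148241;  D = -0.031948+0.144757i
d^2_{1,-2}: single k=0 term ⇒ -0.031836;  D = -0.019221-0.025379i
d^2_{2,-2}: single k=0 term ⇒ +0.004187;  D = +0.004180+0.000239i
Y_2^{m'}(θ=1.3683,φ=1.2803) and Σ D·Y over m':
  (-0.8133-0.3222i)·(-0.3098-0.2034i)  (+0.4064-0.2158i)·(+0.0436-0.1458i)  (-0.0319+0.1448i)·(-0.2771+0.0000i)  (-0.0192-0.0254i)·(-0.0436-0.1458i)  (+0.0042+0.0002i)·(-0.3098+0.2034i)
Y_2^-2(R⁻¹ n̂) = +0.177321+0.161175i

Re=0.1773 Im=0.1612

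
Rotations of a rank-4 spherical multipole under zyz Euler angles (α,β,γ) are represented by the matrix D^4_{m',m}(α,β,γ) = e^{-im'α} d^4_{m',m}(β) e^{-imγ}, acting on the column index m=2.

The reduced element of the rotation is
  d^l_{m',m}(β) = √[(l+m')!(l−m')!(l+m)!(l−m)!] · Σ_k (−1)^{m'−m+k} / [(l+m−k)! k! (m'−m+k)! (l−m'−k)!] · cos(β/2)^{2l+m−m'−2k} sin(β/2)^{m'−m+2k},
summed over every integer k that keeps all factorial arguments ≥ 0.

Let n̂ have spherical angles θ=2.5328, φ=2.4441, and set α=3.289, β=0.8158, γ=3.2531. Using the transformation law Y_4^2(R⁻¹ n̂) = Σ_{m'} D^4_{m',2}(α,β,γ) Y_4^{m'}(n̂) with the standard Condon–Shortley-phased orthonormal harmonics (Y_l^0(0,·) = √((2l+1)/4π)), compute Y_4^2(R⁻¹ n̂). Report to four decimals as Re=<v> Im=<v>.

Re=-0.0540 Im=0.1201

Need the full column D^4_{m',2} for m'=−4..4 at α=3.2890, β=0.8158, γ=3.2531.
cos(β/2)=0.917956, sin(β/2)=0.396682
d^4_{-4,2}: single k=6 term ⇒ +0.017373;  D = +0.016219+0.006228i
d^4_{-3,2}: k∈[5..6] ⇒ +0.085284 -0.005309 = +0.079975;  D = -0.078061-0.017391i
d^4_{-2,2}: k∈[4..6] ⇒ +0.263725 -0.039399 +0.000613 = +0.224939;  D = +0.224359+0.016137i
d^4_{-1,2}: k∈[3..5] ⇒ +0.575378 -0.161171 +0.006019 = +0.420226;  D = -0.419026+0.031742i
d^4_{0,2}: k∈[2..4] ⇒ +0.893178 -0.444784 +0.031147 = +0.479542;  D = +0.467666-0.106061i
d^4_{1,2}: k∈[1..3] ⇒ +0.924340 -0.863067 +0.107447 = +0.168721;  D = -0.157277+0.061078i
d^4_{2,2}: k∈[0..2] ⇒ +0.504167 -1.129791 +0.263725 = -0.361899;  D = -0.314453+0.179139i
d^4_{3,2}: k∈[0..1] ⇒ -0.815192 +0.456692 = -0.358500;  D = +0.282057-0.221282i
d^4_{4,2}: single k=0 term ⇒ +0.498191;  D = +0.342547-0.361740i
Y_4^{m'}(θ=2.5328,φ=2.4441) and Σ D·Y over m':
  (+0.0162+0.0062i)·(-0.0444+0.0163i)  (-0.0781-0.0174i)·(-0.0957+0.1665i)  (+0.2244+0.0161i)·(+0.0710+0.3997i)  (-0.4190+0.0317i)·(+0.2910+0.2439i)  (+0.4677-0.1061i)·(-0.1416+0.0000i)  (-0.1573+0.0611i)·(-0.2910+0.2439i)  (-0.3145+0.1791i)·(+0.0710-0.3997i)  (+0.2821-0.2213i)·(+0.0957+0.1665i)  (+0.3425-0.3617i)·(-0.0444-0.0163i)
Y_4^2(R⁻¹ n̂) = -0.053994+0.120100i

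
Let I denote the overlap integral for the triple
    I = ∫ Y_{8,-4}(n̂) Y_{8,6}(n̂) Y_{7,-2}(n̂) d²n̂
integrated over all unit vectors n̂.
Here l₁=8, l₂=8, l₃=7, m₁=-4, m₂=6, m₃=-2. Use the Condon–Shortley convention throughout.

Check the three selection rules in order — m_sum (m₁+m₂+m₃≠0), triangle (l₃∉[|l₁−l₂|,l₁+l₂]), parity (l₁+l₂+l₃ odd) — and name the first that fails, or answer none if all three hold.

m₁+m₂+m₃ = -4 + 6 − 2 = 0  ✓
triangle: |8−8|=0 ≤ l₃=7 ≤ 8+8=16  ✓
parity: l₁+l₂+l₃ = 23 is odd  ✗

parity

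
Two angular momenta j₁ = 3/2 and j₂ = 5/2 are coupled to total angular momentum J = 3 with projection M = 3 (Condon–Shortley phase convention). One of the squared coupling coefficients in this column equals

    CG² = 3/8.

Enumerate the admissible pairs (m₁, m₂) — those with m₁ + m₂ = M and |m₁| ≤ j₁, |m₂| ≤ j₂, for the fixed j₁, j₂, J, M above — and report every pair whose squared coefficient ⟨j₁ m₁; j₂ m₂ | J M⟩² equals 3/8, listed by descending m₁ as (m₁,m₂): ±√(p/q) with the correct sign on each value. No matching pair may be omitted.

(3/2,3/2): +√(3/8)

Admissible pairs with m₁+m₂ = M = 3: (1/2,5/2), (3/2,3/2)
  (m₁,m₂)=(3/2,3/2): CG² = 3/8, CG = +√(3/8)   ← matches the target
  (m₁,m₂)=(1/2,5/2): CG² = 5/8, CG = −√(5/8)
Pairs with CG² = 3/8: (3/2,3/2): +√(3/8)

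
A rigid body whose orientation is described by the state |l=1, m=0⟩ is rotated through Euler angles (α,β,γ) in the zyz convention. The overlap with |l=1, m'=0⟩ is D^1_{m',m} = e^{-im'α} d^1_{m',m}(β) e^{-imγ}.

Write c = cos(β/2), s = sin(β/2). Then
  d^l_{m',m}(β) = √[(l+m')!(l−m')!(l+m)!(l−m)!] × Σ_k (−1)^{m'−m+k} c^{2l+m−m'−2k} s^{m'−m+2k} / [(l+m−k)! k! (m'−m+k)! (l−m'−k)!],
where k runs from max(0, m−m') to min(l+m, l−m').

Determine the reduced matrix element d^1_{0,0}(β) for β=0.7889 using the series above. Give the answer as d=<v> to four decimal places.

d=0.7046

d^1_{0,0}(β=0.7889) via the finite sum:
With c≡cos(β/2)=0.923208 and s≡sin(β/2)=0.384300, N=[1·1·1·1]^{1/2}=1.000000
The bounds max(0,m−m')=0 and min(l+m,l−m')=1 give 2 terms
  k=0: (−1)^0·1.0000/(1)·0.9232^2·0.3843^0 = +0.852313
  k=1: (−1)^1·1.0000/(1)·0.9232^0·0.3843^2 = -0.147687
d^1_{0,0}(0.7889) = +0.852313 -0.147687 = +0.704626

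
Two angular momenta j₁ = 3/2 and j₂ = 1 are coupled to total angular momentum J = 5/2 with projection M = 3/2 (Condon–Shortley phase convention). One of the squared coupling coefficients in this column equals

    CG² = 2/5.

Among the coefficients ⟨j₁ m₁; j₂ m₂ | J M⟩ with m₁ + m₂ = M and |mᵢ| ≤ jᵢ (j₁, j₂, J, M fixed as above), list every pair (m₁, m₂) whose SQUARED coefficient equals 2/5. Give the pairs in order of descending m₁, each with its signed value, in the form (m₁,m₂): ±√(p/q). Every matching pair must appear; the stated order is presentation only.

(3/2,0): +√(2/5)

Admissible pairs with m₁+m₂ = M = 3/2: (1/2,1), (3/2,0)
  (m₁,m₂)=(3/2,0): CG² = 2/5, CG = +√(2/5)   ← matches the target
  (m₁,m₂)=(1/2,1): CG² = 3/5, CG = +√(3/5)
Pairs with CG² = 2/5: (3/2,0): +√(2/5)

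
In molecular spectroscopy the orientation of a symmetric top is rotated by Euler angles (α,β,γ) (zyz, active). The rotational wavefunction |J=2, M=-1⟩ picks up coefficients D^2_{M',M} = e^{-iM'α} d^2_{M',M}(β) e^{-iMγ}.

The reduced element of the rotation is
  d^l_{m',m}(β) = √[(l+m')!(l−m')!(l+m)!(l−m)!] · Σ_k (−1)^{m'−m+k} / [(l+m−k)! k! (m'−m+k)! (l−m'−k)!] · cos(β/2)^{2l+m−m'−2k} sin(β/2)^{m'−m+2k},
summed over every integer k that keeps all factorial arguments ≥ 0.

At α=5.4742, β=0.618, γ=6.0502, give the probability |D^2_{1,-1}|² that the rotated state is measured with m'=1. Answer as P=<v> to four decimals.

Split into d^2_{1,-1}(β=0.6180) × two z-phases.
Half-angle: c=0.952638, s=0.304106. N=√(6·1·1·6)=6.000000
k∈{0,1} keeps every argument non-negative
  k=0: (−1)^2·6.0000/(2)·0.9526^2·0.3041^2 = +0.251784
  k=1: (−1)^3·6.0000/(6)·0.9526^0·0.3041^4 = -0.008553
d^2_{1,-1}(0.6180) = +0.251784 -0.008553 = +0.243231
|D^2_{1,-1}|² = |d^2_{1,-1}(β)|² = (+0.243231)² = 0.059161 (the z-rotation phases have unit modulus)

P=0.0592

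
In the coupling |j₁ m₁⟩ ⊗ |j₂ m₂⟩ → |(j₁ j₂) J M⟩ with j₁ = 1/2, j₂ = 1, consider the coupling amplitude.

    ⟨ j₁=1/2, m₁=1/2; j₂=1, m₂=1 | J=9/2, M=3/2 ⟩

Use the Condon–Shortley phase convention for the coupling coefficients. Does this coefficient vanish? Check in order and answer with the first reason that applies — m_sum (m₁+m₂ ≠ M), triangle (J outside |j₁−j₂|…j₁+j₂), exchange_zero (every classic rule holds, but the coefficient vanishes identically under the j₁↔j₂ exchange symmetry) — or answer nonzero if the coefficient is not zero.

m-sum: m₁+m₂ = 1/2+1 = 3/2, M = 3/2  ✓
triangle: need |j₁−j₂| ≤ J ≤ j₁+j₂, i.e. J ∈ [1/2, 3/2]; J = 9/2 is outside ✗ ⇒ coefficient is 0

triangle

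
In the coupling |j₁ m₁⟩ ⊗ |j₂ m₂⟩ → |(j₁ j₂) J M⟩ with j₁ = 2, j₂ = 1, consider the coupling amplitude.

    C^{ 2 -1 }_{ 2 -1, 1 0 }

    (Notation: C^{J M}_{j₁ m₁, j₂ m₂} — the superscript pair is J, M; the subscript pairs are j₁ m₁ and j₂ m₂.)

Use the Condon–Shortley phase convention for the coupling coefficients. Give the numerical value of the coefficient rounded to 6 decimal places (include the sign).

−√(1/6) ≈ -0.408248

j₁+j₂−J=1  J+j₁−j₂=3  J−j₁+j₂=1  j₁+j₂+J+1=6
(j₁±m₁, j₂±m₂, J±M) = (1,3,1,1,1,3)
P² = 3/2
sum k=0..1:
  [0] +1/6 = 1/6
  [1] −1/2 = -1/2
S = -1/3
C² = P²·S² = 1/6 ; C = -0.408248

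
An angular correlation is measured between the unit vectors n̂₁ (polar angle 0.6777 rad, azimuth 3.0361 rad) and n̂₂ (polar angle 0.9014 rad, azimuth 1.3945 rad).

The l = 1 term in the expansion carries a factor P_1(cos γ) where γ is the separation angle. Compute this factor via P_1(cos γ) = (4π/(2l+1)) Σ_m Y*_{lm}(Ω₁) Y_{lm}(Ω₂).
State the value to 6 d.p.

0.448605

Summing Y*_{l m}(θ₁,φ₁)·Y_{l m}(θ₂,φ₂) over m ∈ [−1, 1]; prefactor 4π/(2·1+1) = 4.188790:
  m=-1: (-0.215422+0.022810i) × (+0.047518-0.266736i) = -0.004152+0.058545i  (running Σ = -0.004152+0.058545i)
  m=0: (+0.380630-0.000000i) × (+0.303184+0.000000i) = +0.115401+0.000000i  (running Σ = +0.111249+0.058545i)
  m=1: (+0.215422+0.022810i) × (-0.047518-0.266736i) = -0.004152-0.058545i  (running Σ = +0.107097+0.000000i)
Σ over m = +0.107097+0.000000i; ×(4π/3) → +0.448605+0.000000i. Real part: 0.448605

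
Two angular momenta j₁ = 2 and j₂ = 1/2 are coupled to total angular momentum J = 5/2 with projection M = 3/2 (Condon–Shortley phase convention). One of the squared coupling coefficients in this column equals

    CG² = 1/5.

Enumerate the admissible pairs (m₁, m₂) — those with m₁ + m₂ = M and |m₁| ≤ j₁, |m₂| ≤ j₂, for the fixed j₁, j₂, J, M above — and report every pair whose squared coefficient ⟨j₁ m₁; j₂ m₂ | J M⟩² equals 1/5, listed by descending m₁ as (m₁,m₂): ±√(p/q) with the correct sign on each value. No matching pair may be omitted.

(2,-1/2): +√(1/5)

Admissible pairs with m₁+m₂ = M = 3/2: (1,1/2), (2,-1/2)
  (m₁,m₂)=(2,-1/2): CG² = 1/5, CG = +√(1/5)   ← matches the target
  (m₁,m₂)=(1,1/2): CG² = 4/5, CG = +√(4/5)
Pairs with CG² = 1/5: (2,-1/2): +√(1/5)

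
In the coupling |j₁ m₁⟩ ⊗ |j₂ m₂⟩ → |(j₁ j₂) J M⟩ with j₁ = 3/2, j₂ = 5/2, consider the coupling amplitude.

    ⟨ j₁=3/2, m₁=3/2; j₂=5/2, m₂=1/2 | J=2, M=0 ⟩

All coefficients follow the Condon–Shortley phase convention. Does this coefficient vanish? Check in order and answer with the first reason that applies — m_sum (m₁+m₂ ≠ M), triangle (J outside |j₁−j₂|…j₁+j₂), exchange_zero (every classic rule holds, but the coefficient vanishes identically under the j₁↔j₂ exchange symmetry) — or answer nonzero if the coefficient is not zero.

m_sum

m-sum: m₁+m₂ = 3/2+1/2 = 2, M = 0  ✗ ⇒ coefficient is 0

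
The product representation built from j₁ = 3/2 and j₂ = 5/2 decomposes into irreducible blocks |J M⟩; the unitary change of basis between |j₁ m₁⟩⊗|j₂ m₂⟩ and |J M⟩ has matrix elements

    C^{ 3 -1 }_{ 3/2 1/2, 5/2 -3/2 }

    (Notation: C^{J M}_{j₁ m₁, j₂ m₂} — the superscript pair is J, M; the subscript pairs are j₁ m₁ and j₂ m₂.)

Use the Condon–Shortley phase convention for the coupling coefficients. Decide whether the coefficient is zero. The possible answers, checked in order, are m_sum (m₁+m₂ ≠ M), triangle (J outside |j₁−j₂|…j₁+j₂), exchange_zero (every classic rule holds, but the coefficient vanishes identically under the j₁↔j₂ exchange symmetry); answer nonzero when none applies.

nonzero

m-sum: m₁+m₂ = 1/2+(-3/2) = -1, M = -1  ✓
triangle: |j₁−j₂| = 1 ≤ J = 3 ≤ j₁+j₂ = 4  ✓
exchange: j₁≠j₂ or m₁≠m₂ — the exchange symmetry imposes no constraint here
value check: CG = +√(49/120) = +0.639010 ≠ 0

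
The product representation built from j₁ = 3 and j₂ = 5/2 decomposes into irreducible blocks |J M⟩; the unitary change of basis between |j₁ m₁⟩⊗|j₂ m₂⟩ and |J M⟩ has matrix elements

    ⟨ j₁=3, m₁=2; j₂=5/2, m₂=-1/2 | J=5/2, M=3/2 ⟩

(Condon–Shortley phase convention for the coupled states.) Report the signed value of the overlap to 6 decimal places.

-0.267261

j₁+j₂−J=3  J+j₁−j₂=3  J−j₁+j₂=2  j₁+j₂+J+1=9
(j₁±m₁, j₂±m₂, J±M) = (5,1,2,3,4,1)
P² = 288/7
sum k=0..1:
  [0] +1/24 = 1/24
  [1] −1/12 = -1/12
S = -1/24
C² = P²·S² = 1/14 ; C = -0.267261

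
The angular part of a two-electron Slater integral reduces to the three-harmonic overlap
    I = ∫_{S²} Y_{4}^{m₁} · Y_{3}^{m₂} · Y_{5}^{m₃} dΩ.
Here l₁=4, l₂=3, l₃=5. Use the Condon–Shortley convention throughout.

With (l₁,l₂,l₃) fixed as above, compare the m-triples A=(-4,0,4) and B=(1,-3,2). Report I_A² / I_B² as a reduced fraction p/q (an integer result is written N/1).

l's match ⇒ only the (l;m) 3-j factors differ between A and B.
A: triangle coeff Δ(4,3,5) = 1/180180; Σ_t [2,2]: t=2:+1/8640 = 1/8640; (3j)²=28/715 [(4 3 5; -4 0 4)], sign=-1
B: triangle coeff Δ(4,3,5) = 1/180180; Σ_t [0,0]: t=0:+1/1728 = 1/1728; (3j)²=25/858 [(4 3 5; 1 -3 2)], sign=-1
I_A²/I_B² = (28/715)/(25/858) = 168/125

168/125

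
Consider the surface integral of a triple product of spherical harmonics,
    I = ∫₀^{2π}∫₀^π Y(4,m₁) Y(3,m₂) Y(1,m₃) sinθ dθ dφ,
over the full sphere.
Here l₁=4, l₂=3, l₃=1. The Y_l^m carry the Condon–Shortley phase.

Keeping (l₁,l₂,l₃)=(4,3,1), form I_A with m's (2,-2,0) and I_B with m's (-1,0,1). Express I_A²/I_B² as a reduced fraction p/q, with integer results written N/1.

6/5

Same 4,3,1: normalisation and zero-m 3j drop out of the ratio.
A: Δ: 6! 2! 0! / 9! → 1/252; sum: t=1:−1/120 = -1/120; 3j²(4 3 1; 2 -2 0) = Δ·Π!·Σ² = 1/21  (sign +1)
B: Δ: 6! 2! 0! / 9! → 1/252; sum: t=3:−1/72 = -1/72; 3j²(4 3 1; -1 0 1) = Δ·Π!·Σ² = 5/126  (sign -1)
I_A²/I_B² = (1/21)/(5/126) = 6/5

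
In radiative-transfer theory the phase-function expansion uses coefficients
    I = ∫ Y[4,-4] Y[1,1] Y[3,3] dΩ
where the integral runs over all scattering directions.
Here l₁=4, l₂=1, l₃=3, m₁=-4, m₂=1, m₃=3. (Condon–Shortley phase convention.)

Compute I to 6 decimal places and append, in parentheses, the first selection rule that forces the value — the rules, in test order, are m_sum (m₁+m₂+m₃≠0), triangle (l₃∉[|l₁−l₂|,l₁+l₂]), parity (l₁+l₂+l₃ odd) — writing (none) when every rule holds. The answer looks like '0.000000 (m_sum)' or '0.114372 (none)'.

0.325735 (none)

m-sum 0 ✓  L=8 even ✓  3≤3≤5 ✓
Π(2lᵢ+1) = 9×3×7 = 189
triangle coeff Δ(4,1,3) = 1/252
Σ_t [1,1]: t=1:−1/36 = -1/36
(3j)²=4/63 [(4 1 3; 0 0 0)], sign=+1
Σ_t [2,2]: t=2:+1/1440 = 1/1440
(3j)²=1/9 [(4 1 3; -4 1 3)], sign=+1
⇒ 4πI² = 4/3
I = (+1)√(4/3/(4π)) = 0.32573501
No selection rule forces the value: the integral is nonzero (none).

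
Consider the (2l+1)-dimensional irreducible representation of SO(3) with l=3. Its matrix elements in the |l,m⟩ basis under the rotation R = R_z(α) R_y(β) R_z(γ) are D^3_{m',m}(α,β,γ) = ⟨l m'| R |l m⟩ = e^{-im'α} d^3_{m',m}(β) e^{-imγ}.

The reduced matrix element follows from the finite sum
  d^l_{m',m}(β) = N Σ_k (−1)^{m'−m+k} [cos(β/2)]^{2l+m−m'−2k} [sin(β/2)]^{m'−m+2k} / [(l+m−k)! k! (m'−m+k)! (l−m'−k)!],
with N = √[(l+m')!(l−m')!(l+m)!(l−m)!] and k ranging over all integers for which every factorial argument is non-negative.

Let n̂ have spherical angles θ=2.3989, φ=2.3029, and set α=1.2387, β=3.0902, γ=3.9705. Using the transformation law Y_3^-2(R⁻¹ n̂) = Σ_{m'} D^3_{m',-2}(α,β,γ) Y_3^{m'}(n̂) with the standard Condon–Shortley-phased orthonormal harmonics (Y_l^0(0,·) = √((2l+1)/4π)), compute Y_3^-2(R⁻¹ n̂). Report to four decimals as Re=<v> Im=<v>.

Need the full column D^3_{m',-2} for m'=−3..3 at α=1.2387, β=3.0902, γ=3.9705.
cos(β/2)=0.025693, sin(β/2)=0.999670
d^3_{-3,-2}: single k=1 term ⇒ +0.000000;  D = +0.000000-0.000000i
d^3_{-2,-2}: k∈[0..1] ⇒ +0.000000 -0.000002 = -0.000002;  D = +0.000001+0.000002i
d^3_{-1,-2}: k∈[0..1] ⇒ -0.000000 +0.000107 = +0.000107;  D = -0.000104+0.000026i
d^3_{0,-2}: k∈[0..1] ⇒ +0.000002 -0.003611 = -0.003609;  D = +0.000314-0.003595i
d^3_{1,-2}: k∈[0..1] ⇒ -0.000107 +0.081116 = +0.081009;  D = +0.073997+0.032967i
d^3_{2,-2}: k∈[0..1] ⇒ +0.003296 -0.998021 = -0.994724;  D = -0.678924+0.727007i
d^3_{3,-2}: single k=0 term ⇒ -0.062832;  D = +0.029431+0.055513i
Y_3^{m'}(θ=2.3989,φ=2.3029) and Σ D·Y over m':
  (+0.0000-0.0000i)·(+0.1046-0.0756i)  (+0.0000+0.0000i)·(+0.0366-0.3424i)  (-0.0001+0.0000i)·(-0.2503-0.2785i)  (+0.0003-0.0036i)·(+0.0788+0.0000i)  (+0.0740+0.0330i)·(+0.2503-0.2785i)  (-0.6789+0.7270i)·(+0.0366+0.3424i)  (+0.0294+0.0555i)·(-0.1046-0.0756i)
Y_3^-2(R⁻¹ n̂) = -0.244889-0.226453i

Re=-0.2449 Im=-0.2265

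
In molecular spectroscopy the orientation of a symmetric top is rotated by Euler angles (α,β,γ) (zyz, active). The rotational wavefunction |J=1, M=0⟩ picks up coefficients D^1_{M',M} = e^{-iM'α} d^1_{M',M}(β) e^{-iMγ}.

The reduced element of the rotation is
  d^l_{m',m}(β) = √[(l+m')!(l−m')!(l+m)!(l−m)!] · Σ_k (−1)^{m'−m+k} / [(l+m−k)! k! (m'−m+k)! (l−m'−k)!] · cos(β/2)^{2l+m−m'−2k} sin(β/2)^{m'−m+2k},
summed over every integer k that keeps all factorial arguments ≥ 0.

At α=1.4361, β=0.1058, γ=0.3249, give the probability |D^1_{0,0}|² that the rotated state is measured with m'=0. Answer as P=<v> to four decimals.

Split into d^1_{0,0}(β=0.1058) × two z-phases.
c=cos(0.105800/2)=0.998601, s=sin(0.105800/2)=0.052875; N=√[1·1·1·1]=1.000000
The bounds max(0,m−m')=0 and min(l+m,l−m')=1 give 2 terms
  k=0: (−1)^0·1.0000/(1)·0.9986^2·0.0529^0 = +0.997204
  k=1: (−1)^1·1.0000/(1)·0.9986^0·0.0529^2 = -0.002796
d^1_{0,0}(0.1058) = +0.997204 -0.002796 = +0.994408
|D^1_{0,0}|² = |d^1_{0,0}(β)|² = (+0.994408)² = 0.988848 (the z-rotation phases have unit modulus)

P=0.9888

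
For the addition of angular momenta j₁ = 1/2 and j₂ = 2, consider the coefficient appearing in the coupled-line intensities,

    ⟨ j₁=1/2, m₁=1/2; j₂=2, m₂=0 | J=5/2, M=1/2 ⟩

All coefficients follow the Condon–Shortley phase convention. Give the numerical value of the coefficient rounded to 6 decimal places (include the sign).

+√(3/5) = +0.774597

triangle: 0!×1!×4!/6! = 24/720
(j±m)!: 1!×0!×2!×2!×3!×2! = 48
prefactor² = (2J+1)×Δ×N² = 48/5
  k=0: +1/(0!×0!×0!×2!×1!×2!) = 1/4
Σ = 1/4  ⇒  CG² = 48/5×(1/4)² = 3/5
CG = +√(3/5) = +0.774597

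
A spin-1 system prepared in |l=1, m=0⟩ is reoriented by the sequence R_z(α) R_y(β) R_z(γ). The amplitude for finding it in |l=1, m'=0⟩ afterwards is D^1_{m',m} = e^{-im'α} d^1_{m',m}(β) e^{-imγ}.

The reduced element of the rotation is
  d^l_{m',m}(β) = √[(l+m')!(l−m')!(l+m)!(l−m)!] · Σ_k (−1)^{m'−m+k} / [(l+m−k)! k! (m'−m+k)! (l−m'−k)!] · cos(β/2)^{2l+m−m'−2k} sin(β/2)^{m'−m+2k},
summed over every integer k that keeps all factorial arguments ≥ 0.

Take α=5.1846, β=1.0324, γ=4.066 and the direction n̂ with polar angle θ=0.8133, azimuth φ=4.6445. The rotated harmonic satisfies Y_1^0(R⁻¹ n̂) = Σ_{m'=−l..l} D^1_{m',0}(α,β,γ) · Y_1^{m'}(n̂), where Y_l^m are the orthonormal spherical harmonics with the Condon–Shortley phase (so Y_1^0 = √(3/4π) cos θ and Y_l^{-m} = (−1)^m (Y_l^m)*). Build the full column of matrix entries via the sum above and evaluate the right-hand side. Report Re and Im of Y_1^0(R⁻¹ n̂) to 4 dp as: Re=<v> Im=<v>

Need the full column D^1_{m',0} for m'=−1..1 at α=5.1846, β=1.0324, γ=4.0660.
cos(β/2)=0.869701, sin(β/2)=0.493579
d^1_{-1,0}: single k=1 term ⇒ +0.607074;  D = +0.276131-0.540639i
d^1_{0,0}: k∈[0..1] ⇒ +0.756380 -0.243620 = +0.512760;  D = +0.512760+0.000000i
d^1_{1,0}: single k=0 term ⇒ -0.607074;  D = -0.276131-0.540639i
Y_1^{m'}(θ=0.8133,φ=4.6445) and Σ D·Y over m':
  (+0.2761-0.5406i)·(-0.0170+0.2504i)  (+0.5128+0.0000i)·(+0.3357+0.0000i)  (-0.2761-0.5406i)·(+0.0170+0.2504i)
Y_1^0(R⁻¹ n̂) = +0.433539+0.000000i

Re=0.4335 Im=0.0000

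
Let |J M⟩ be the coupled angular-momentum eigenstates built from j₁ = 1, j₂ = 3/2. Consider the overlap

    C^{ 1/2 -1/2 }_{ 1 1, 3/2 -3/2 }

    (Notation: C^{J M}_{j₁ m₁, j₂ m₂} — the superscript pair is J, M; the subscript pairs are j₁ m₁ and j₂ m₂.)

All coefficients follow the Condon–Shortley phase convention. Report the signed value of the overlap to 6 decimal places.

+√(1/2) ≈ +0.707107

triangle: 2!*0!*1!/4! = 2/24
(j±m)!: 2!*0!*0!*3!*0!*1! = 12
prefactor² = (2J+1)*Δ*N² = 2
  k=0: +1/(0!*2!*0!*0!*0!*1!) = 1/2
Σ = 1/2  ⇒  CG² = 2*(1/2)² = 1/2
CG = +√(1/2) = +0.707107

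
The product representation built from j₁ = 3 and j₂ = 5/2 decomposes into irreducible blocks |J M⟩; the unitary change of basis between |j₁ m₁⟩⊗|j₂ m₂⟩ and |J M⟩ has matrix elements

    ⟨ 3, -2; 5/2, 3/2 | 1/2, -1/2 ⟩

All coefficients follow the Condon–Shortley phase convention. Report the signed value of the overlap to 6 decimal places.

+0.487950  (= +√(5/21))

triangle: 5!×1!×0!/7! = 120/5040
(j±m)!: 1!×5!×4!×1!×0!×1! = 2880
prefactor² = (2J+1)×Δ×N² = 960/7
  k=4: +1/(4!×1!×1!×0!×0!×0!) = 1/24
Σ = 1/24  ⇒  CG² = 960/7×(1/24)² = 5/21
CG = +√(5/21) = +0.487950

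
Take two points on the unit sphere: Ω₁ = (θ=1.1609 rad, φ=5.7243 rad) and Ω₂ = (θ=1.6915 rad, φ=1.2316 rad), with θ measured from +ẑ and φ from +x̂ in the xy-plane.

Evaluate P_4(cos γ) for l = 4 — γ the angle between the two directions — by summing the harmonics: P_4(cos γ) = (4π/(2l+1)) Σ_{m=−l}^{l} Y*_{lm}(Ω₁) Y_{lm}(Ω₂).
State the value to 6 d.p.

0.163445

Expand P_4 via completeness: Σ_{m} conj(Y_{4,m}) at Ω₁ times Y_{4,m} at Ω₂ —
  m=-4: Y*=-0.19316 - 0.24646j  Y=0.09128 + 0.41999j  product 0.08588 - 0.10362j
  m=-3: Y*=-0.04066 - 0.38268j  Y=0.12546 - 0.07747j  product -0.03475 - 0.04486j
  m=-2: Y*=0.01376 - 0.02826j  Y=0.23063 + 0.18589j  product 0.00843 - 0.00396j
  m=-1: Y*=-0.27683 + 0.17313j  Y=0.05454 - 0.15457j  product 0.01166 + 0.05223j
  m=+0: Y*=-0.09327 + 0.00000j  Y=0.27212 + 0.00000j  product -0.02538 + 0.00000j
  m=+1: Y*=0.27683 + 0.17313j  Y=-0.05454 - 0.15457j  product 0.01166 - 0.05223j
  m=+2: Y*=0.01376 + 0.02826j  Y=0.23063 - 0.18589j  product 0.00843 + 0.00396j
  m=+3: Y*=0.04066 - 0.38268j  Y=-0.12546 - 0.07747j  product -0.03475 + 0.04486j
  m=+4: Y*=-0.19316 + 0.24646j  Y=0.09128 - 0.41999j  product 0.08588 + 0.10362j
Total Σ_m = 0.11706 + 0.00000j. Multiply by 1.396263: 0.16345 + 0.00000j. P_4(cos γ) = 0.163445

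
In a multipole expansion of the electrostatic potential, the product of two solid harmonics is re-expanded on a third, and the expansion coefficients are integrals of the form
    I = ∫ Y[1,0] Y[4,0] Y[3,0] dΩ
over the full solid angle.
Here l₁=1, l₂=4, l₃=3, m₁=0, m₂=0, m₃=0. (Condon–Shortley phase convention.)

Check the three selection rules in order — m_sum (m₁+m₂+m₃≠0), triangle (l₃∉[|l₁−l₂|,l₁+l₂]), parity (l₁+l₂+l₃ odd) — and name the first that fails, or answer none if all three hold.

m₁+m₂+m₃ = 0 + 0 + 0 = 0  ✓
triangle: |1−4|=3 ≤ l₃=3 ≤ 1+4=5  ✓
parity: l₁+l₂+l₃ = 8 is even  ✓

none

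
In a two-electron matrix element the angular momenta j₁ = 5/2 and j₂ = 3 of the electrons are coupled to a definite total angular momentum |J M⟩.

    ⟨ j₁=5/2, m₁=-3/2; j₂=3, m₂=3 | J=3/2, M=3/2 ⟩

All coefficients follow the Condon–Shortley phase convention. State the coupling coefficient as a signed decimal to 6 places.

+√(3/14) = +0.462910

triangle: 4!·1!·2!/8! = 48/40320
(j±m)!: 1!·4!·6!·0!·3!·0! = 103680
prefactor² = (2J+1)·Δ·N² = 3456/7
  k=4: +1/(4!·0!·0!·2!·1!·0!) = 1/48
Σ = 1/48  ⇒  CG² = 3456/7·(1/48)² = 3/14
CG = +√(3/14) = +0.462910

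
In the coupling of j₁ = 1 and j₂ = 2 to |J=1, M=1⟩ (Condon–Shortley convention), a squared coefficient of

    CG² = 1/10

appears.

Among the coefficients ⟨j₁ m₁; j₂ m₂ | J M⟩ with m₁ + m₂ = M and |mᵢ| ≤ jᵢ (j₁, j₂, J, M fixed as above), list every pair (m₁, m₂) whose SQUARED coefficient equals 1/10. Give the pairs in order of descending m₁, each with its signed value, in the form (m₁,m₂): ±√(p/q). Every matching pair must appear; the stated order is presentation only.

Admissible pairs with m₁+m₂ = M = 1: (-1,2), (0,1), (1,0)
  (m₁,m₂)=(1,0): CG² = 1/10, CG = +√(1/10)   ← matches the target
  (m₁,m₂)=(0,1): CG² = 3/10, CG = −√(3/10)
  (m₁,m₂)=(-1,2): CG² = 3/5, CG = +√(3/5)
Pairs with CG² = 1/10: (1,0): +√(1/10)

(1,0): +√(1/10)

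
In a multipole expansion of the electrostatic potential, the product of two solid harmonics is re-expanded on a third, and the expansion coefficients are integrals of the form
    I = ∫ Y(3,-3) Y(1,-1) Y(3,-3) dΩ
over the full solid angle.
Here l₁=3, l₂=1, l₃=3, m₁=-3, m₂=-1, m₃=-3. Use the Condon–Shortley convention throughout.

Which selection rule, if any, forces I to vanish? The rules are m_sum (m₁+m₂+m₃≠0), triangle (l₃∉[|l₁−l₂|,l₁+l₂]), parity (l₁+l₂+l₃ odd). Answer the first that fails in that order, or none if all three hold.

azimuthal sum: -3 − 1 − 3 = -7  ✗
2 ≤ 3 ≤ 4 (triangle on l)
L = 3 + 1 + 3 = 7 (odd)

m_sum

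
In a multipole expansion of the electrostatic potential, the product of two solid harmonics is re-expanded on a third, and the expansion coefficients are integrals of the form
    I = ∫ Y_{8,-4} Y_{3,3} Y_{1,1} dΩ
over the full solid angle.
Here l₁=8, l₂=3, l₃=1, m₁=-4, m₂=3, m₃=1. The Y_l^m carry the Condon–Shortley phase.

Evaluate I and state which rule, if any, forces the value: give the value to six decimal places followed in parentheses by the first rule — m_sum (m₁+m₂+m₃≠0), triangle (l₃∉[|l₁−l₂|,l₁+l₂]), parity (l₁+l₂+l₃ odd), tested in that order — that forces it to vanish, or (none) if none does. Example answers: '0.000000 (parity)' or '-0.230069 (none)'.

0.000000 (triangle)

|8−3|≤1≤8+3 violated ⇒ I = 0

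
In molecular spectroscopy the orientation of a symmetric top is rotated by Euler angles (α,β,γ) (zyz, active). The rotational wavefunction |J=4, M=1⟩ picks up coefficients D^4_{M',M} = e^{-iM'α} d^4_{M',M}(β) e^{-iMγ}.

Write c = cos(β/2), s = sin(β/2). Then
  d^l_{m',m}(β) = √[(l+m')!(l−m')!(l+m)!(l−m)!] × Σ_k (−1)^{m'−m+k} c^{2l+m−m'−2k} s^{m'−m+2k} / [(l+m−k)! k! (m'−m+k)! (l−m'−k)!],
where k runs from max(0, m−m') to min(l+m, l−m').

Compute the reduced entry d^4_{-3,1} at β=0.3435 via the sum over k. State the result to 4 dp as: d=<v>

d=0.0104

d^4_{-3,1}(β=0.3435) via the finite sum:
With c≡cos(β/2)=0.985287 and s≡sin(β/2)=0.170907, N=[1·5040·120·6]^{1/2}=1904.940944
Admissible k: 4..5 (factorial args all ≥0)
  k=4: (−1)^0·1904.9409/(144)·0.9853^4·0.1709^4 = +0.010637
  k=5: (−1)^1·1904.9409/(240)·0.9853^2·0.1709^6 = -0.000192
d^4_{-3,1}(0.3435) = +0.010637 -0.000192 = +0.010445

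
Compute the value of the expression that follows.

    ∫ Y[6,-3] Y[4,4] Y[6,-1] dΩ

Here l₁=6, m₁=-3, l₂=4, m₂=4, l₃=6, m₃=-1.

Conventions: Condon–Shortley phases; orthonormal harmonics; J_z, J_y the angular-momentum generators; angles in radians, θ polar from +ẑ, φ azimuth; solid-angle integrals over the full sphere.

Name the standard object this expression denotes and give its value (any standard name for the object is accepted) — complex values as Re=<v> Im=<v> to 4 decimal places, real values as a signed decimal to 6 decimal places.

Gaunt coefficient, -0.167630

This is a Gaunt coefficient — the integral of a triple product of spherical harmonics over the sphere.
Rules hold: Σm=0, L=16 even, 2≤6≤10.
N = 13·9·13 = 1521
Δ = 4!·8!·4!/17! = 1/15315300
Racah Σ t=0..4: t=0:+1/829440 t=1:−1/25920 t=2:+1/9216 t=3:−1/25920 t=4:+1/829440 = 7/207360
⇒ 3j(6 4 6; 0 0 0)² = 28/2431, sgn +1
Racah Σ t=4..4: t=4:+1/414720 = 1/414720
⇒ 3j(6 4 6; -3 4 -1)² = 49/2431, sgn -1
4πI² = N·(3j₀)²·(3jₘ)² = 12348/34969
I = -1·√(0.353113/4π) = -0.16763001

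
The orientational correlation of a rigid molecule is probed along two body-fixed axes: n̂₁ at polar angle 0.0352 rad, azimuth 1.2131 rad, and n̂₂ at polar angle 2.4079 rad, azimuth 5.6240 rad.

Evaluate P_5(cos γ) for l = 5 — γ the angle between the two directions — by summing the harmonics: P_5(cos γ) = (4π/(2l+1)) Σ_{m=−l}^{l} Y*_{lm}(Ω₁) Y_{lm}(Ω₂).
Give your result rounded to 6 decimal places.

0.416048

Term-by-term m-sum for l=5 (normalisation 4π/11 = 1.142397):
  m=-5: Y*=0.00000 - 0.00000j  Y=-0.06174 - 0.00961j  product -0.00000 + 0.00000j
  m=-4: Y*=0.00000 - 0.00000j  Y=0.19182 - 0.10600j  product -0.00000 - 0.00000j
  m=-3: Y*=-0.00011 - 0.00006j  Y=-0.16292 + 0.37819j  product 0.00004 - 0.00003j
  m=-2: Y*=-0.00316 + 0.00275j  Y=-0.09231 - 0.35787j  product 0.00127 + 0.00088j
  m=-1: Y*=0.03143 + 0.08410j  Y=-0.05641 - 0.04371j  product 0.00190 - 0.00612j
  m=+0: Y*=0.92693 + 0.00000j  Y=0.38596 + 0.00000j  product 0.35776 + 0.00000j
  m=+1: Y*=-0.03143 + 0.08410j  Y=0.05641 - 0.04371j  product 0.00190 + 0.00612j
  m=+2: Y*=-0.00316 - 0.00275j  Y=-0.09231 + 0.35787j  product 0.00127 - 0.00088j
  m=+3: Y*=0.00011 - 0.00006j  Y=0.16292 + 0.37819j  product 0.00004 + 0.00003j
  m=+4: Y*=0.00000 + 0.00000j  Y=0.19182 + 0.10600j  product -0.00000 + 0.00000j
  m=+5: Y*=-0.00000 - 0.00000j  Y=0.06174 - 0.00961j  product -0.00000 - 0.00000j
Total Σ_m = 0.36419 - 0.00000j. Multiply by 1.142397: 0.41605 - 0.00000j. P_5(cos γ) = 0.416048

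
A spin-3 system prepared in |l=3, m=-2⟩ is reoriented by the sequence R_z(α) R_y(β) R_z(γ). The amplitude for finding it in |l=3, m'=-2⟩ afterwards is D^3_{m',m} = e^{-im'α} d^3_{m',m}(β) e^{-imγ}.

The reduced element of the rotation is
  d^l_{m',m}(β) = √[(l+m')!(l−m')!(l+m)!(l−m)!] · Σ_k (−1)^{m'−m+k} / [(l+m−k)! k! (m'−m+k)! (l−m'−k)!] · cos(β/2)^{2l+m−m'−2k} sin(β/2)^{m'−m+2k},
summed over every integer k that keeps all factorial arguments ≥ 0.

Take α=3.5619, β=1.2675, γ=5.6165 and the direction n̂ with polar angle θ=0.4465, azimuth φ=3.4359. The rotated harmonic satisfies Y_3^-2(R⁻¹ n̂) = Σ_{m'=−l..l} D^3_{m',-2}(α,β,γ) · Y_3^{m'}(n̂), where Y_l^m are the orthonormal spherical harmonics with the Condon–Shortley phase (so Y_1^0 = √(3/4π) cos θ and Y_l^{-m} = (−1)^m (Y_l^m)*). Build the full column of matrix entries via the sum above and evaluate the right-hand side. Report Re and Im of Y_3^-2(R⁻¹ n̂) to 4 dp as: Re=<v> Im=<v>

Need the full column D^3_{m',-2} for m'=−3..3 at α=3.5619, β=1.2675, γ=5.6165.
cos(β/2)=0.805813, sin(β/2)=0.592171
d^3_{-3,-2}: single k=1 term ⇒ +0.492825;  D = -0.491532+0.035673i
d^3_{-2,-2}: k∈[0..1] ⇒ +0.273782 -0.739265 = -0.465483;  D = -0.410106+0.220199i
d^3_{-1,-2}: k∈[0..1] ⇒ -0.636234 +0.687184 = +0.050949;  D = -0.031147+0.040320i
d^3_{0,-2}: k∈[0..1] ⇒ +0.809824 -0.437337 = +0.372487;  D = +0.087609-0.362037i
d^3_{1,-2}: k∈[0..1] ⇒ -0.687184 +0.185553 = -0.501630;  D = -0.091228-0.493265i
d^3_{2,-2}: k∈[0..1] ⇒ +0.399232 -0.043120 = +0.356112;  D = -0.202012-0.293269i
d^3_{3,-2}: single k=0 term ⇒ -0.143729;  D = -0.122735-0.074794i
Y_3^{m'}(θ=0.4465,φ=3.4359) and Σ D·Y over m':
  (-0.4915+0.0357i)·(-0.0213+0.0260i)  (-0.4101+0.2202i)·(+0.1430-0.0954i)  (-0.0311+0.0403i)·(-0.4097+0.1242i)  (+0.0876-0.3620i)·(+0.3594+0.0000i)  (-0.0912-0.4933i)·(+0.4097+0.1242i)  (-0.2020-0.2933i)·(+0.1430+0.0954i)  (-0.1227-0.0748i)·(+0.0213+0.0260i)
Y_3^-2(R⁻¹ n̂) = +0.033494-0.372800i

Re=0.0335 Im=-0.3728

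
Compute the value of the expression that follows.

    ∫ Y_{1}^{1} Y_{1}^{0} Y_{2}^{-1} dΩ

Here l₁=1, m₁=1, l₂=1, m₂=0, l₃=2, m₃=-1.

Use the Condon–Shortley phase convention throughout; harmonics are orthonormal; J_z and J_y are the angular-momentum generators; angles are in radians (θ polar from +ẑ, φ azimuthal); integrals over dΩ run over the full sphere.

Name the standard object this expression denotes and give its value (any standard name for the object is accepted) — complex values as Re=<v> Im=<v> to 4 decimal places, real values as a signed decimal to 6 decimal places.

This is a Gaunt coefficient — the integral of a triple product of spherical harmonics over the sphere.
m-sum 0 ✓  L=4 even ✓  0≤2≤2 ✓
Π(2lᵢ+1) = 3×3×5 = 45
triangle coeff Δ(1,1,2) = 1/30
Σ_t [0,0]: t=0:+1/1 = 1/1
(3j)²=2/15 [(1 1 2; 0 0 0)], sign=+1
Σ_t [0,0]: t=0:+1/2 = 1/2
(3j)²=1/10 [(1 1 2; 1 0 -1)], sign=-1
⇒ 4πI² = 3/5
I = (-1)√(3/5/(4π)) = -0.21850969

Gaunt coefficient, -0.218510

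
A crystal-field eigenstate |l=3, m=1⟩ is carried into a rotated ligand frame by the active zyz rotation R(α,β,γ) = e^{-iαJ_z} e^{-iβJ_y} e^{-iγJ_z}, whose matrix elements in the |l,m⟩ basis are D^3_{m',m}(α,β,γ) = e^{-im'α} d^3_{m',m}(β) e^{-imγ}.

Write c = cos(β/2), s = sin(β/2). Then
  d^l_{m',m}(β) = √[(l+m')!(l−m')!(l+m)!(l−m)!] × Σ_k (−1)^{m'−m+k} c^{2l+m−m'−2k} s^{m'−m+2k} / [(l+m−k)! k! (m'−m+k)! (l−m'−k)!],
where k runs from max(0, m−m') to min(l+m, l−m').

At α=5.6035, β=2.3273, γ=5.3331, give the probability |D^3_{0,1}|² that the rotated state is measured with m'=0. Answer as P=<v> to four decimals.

D^3_{0,1}(5.6035,2.3273,5.3331) = e^{-i·0·5.6035}·d^3_{0,1}(2.3273)·e^{-i·1·5.3331}. Compute d first:
Half-angle: c=0.395991, s=0.918255. N=√(6·6·24·2)=41.569219
k: max(0,(1)−(0))=1 … min(3+(1),3−(0))=3
  k=1: (−1)^0·41.5692/(12)·0.3960^5·0.9183^1 = +0.030973
  k=2: (−1)^1·41.5692/(4)·0.3960^3·0.9183^3 = -0.499638
  k=3: (−1)^2·41.5692/(12)·0.3960^1·0.9183^5 = +0.895552
d^3_{0,1}(2.3273) = +0.030973 -0.499638 +0.895552 = +0.426887
|D^3_{0,1}|² = |d^3_{0,1}(β)|² = (+0.426887)² = 0.182232 (the z-rotation phases have unit modulus)

P=0.1822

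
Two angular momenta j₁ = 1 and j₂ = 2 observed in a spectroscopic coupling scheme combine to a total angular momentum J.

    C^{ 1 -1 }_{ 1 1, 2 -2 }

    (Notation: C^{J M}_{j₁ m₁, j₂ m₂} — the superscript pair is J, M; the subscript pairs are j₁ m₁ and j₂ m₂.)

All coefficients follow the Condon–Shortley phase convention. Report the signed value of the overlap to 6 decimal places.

j₁+j₂−J=2  J+j₁−j₂=0  J−j₁+j₂=2  j₁+j₂+J+1=5
(j₁±m₁, j₂±m₂, J±M) = (2,0,0,4,0,2)
P² = 48/5
sum k=0..0:
  [0] +1/4 = 1/4
S = 1/4
C² = P²·S² = 3/5 ; C = +0.774597

+0.774597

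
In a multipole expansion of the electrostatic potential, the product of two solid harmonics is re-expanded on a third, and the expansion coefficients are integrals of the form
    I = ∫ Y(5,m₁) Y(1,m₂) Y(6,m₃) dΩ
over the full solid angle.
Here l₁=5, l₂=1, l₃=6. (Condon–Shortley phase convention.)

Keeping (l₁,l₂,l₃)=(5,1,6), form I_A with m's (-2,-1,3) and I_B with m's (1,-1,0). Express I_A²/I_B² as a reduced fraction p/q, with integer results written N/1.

12/5

l's match ⇒ only the (l;m) 3-j factors differ between A and B.
A: triangle coeff Δ(5,1,6) = 1/858; Σ_t [0,0]: t=0:+1/60480 = 1/60480; (3j)²=6/143 [(5 1 6; -2 -1 3)], sign=-1
B: triangle coeff Δ(5,1,6) = 1/858; Σ_t [0,0]: t=0:+1/34560 = 1/34560; (3j)²=5/286 [(5 1 6; 1 -1 0)], sign=+1
I_A²/I_B² = (6/143)/(5/286) = 12/5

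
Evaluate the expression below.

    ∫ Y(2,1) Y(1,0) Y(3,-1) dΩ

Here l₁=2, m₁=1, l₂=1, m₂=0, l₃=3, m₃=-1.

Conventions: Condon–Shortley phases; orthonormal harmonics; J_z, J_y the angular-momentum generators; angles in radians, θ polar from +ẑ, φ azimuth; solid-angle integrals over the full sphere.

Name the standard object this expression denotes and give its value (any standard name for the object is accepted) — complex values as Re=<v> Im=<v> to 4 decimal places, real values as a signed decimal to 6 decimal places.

This is a Gaunt coefficient — the integral of a triple product of spherical harmonics over the sphere.
Checks pass: Σm=0; 6 even; l₃=3∈[1,3].
(2·2+1)(2·1+1)(2·3+1) = 105
Δ: 0! 4! 2! / 7! → 1/105
sum: t=0:+1/4 = 1/4
3j²(2 1 3; 0 0 0) = Δ·Π!·Σ² = 3/35  (sign -1)
sum: t=0:+1/6 = 1/6
3j²(2 1 3; 1 0 -1) = Δ·Π!·Σ² = 8/105  (sign +1)
combine: 4πI² = 105·3/35·8/105 = 24/35
take √, sign -1: I = -0.23359668

Gaunt coefficient, -0.233597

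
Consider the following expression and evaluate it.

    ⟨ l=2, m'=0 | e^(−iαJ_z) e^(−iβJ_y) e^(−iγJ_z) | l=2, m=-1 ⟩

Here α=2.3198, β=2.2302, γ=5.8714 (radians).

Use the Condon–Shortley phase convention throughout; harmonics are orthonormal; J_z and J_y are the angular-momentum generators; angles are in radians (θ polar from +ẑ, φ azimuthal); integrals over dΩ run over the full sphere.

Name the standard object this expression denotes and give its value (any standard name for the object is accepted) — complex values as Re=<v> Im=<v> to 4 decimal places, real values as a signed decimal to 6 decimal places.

Wigner D-matrix element, Re=0.5435 Im=-0.2374

This is a Wigner D-matrix element — the rotation-matrix element ⟨l m'| R(α,β,γ) |l m⟩ in the angular-momentum basis.
Split into d^2_{0,-1}(β=2.2302) × two z-phases.
With c≡cos(β/2)=0.440088 and s≡sin(β/2)=0.897955, N=[2·2·1·6]^{1/2}=4.898979
The bounds max(0,m−m')=0 and min(l+m,l−m')=1 give 2 terms
  k=0: (−1)^1·4.8990/(2)·0.4401^3·0.8980^1 = -0.187477
  k=1: (−1)^2·4.8990/(2)·0.4401^1·0.8980^3 = +0.780510
d^2_{0,-1}(2.2302) = -0.187477 +0.780510 = +0.593033
D = (+1.000000+0.000000i)·(+0.593033)·(+0.916408-0.400246i) = +0.543460-0.237359i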